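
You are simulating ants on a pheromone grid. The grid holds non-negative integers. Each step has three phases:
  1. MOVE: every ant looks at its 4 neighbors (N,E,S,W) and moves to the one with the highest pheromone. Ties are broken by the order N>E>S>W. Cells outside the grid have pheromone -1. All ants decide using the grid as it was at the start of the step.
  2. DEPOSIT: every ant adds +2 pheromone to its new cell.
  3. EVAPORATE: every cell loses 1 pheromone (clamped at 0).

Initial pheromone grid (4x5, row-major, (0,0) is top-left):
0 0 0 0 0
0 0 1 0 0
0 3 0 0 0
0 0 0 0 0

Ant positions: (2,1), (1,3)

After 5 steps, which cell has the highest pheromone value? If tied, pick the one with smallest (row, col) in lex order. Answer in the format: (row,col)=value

Answer: (1,2)=6

Derivation:
Step 1: ant0:(2,1)->N->(1,1) | ant1:(1,3)->W->(1,2)
  grid max=2 at (1,2)
Step 2: ant0:(1,1)->E->(1,2) | ant1:(1,2)->W->(1,1)
  grid max=3 at (1,2)
Step 3: ant0:(1,2)->W->(1,1) | ant1:(1,1)->E->(1,2)
  grid max=4 at (1,2)
Step 4: ant0:(1,1)->E->(1,2) | ant1:(1,2)->W->(1,1)
  grid max=5 at (1,2)
Step 5: ant0:(1,2)->W->(1,1) | ant1:(1,1)->E->(1,2)
  grid max=6 at (1,2)
Final grid:
  0 0 0 0 0
  0 5 6 0 0
  0 0 0 0 0
  0 0 0 0 0
Max pheromone 6 at (1,2)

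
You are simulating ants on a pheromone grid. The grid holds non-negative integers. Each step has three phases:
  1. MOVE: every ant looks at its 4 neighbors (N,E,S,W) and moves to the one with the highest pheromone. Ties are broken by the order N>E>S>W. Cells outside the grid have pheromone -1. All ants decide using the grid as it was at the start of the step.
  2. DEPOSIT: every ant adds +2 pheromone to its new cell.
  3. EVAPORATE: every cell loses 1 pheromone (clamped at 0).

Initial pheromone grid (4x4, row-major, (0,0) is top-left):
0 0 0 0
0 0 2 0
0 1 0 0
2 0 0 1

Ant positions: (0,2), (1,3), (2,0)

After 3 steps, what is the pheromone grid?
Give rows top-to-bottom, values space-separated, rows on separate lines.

After step 1: ants at (1,2),(1,2),(3,0)
  0 0 0 0
  0 0 5 0
  0 0 0 0
  3 0 0 0
After step 2: ants at (0,2),(0,2),(2,0)
  0 0 3 0
  0 0 4 0
  1 0 0 0
  2 0 0 0
After step 3: ants at (1,2),(1,2),(3,0)
  0 0 2 0
  0 0 7 0
  0 0 0 0
  3 0 0 0

0 0 2 0
0 0 7 0
0 0 0 0
3 0 0 0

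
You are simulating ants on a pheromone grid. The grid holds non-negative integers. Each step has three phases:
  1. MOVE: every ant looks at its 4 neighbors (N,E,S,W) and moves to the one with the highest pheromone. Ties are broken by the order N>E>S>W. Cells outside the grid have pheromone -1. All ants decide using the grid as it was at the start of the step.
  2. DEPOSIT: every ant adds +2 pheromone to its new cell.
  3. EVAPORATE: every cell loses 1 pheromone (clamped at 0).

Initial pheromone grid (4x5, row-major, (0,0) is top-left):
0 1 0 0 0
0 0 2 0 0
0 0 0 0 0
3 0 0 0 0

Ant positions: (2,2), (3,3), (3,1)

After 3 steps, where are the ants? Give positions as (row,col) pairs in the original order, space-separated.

Step 1: ant0:(2,2)->N->(1,2) | ant1:(3,3)->N->(2,3) | ant2:(3,1)->W->(3,0)
  grid max=4 at (3,0)
Step 2: ant0:(1,2)->N->(0,2) | ant1:(2,3)->N->(1,3) | ant2:(3,0)->N->(2,0)
  grid max=3 at (3,0)
Step 3: ant0:(0,2)->S->(1,2) | ant1:(1,3)->W->(1,2) | ant2:(2,0)->S->(3,0)
  grid max=5 at (1,2)

(1,2) (1,2) (3,0)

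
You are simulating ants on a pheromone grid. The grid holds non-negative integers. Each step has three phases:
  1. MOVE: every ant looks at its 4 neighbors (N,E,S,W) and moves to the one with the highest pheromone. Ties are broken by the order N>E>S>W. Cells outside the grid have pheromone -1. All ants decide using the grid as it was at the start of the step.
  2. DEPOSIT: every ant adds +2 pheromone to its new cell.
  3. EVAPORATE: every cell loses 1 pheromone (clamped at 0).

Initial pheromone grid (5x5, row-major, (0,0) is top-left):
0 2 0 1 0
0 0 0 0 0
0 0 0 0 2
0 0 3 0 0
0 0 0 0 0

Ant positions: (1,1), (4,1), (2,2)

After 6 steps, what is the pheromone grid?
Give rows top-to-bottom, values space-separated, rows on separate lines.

After step 1: ants at (0,1),(3,1),(3,2)
  0 3 0 0 0
  0 0 0 0 0
  0 0 0 0 1
  0 1 4 0 0
  0 0 0 0 0
After step 2: ants at (0,2),(3,2),(3,1)
  0 2 1 0 0
  0 0 0 0 0
  0 0 0 0 0
  0 2 5 0 0
  0 0 0 0 0
After step 3: ants at (0,1),(3,1),(3,2)
  0 3 0 0 0
  0 0 0 0 0
  0 0 0 0 0
  0 3 6 0 0
  0 0 0 0 0
After step 4: ants at (0,2),(3,2),(3,1)
  0 2 1 0 0
  0 0 0 0 0
  0 0 0 0 0
  0 4 7 0 0
  0 0 0 0 0
After step 5: ants at (0,1),(3,1),(3,2)
  0 3 0 0 0
  0 0 0 0 0
  0 0 0 0 0
  0 5 8 0 0
  0 0 0 0 0
After step 6: ants at (0,2),(3,2),(3,1)
  0 2 1 0 0
  0 0 0 0 0
  0 0 0 0 0
  0 6 9 0 0
  0 0 0 0 0

0 2 1 0 0
0 0 0 0 0
0 0 0 0 0
0 6 9 0 0
0 0 0 0 0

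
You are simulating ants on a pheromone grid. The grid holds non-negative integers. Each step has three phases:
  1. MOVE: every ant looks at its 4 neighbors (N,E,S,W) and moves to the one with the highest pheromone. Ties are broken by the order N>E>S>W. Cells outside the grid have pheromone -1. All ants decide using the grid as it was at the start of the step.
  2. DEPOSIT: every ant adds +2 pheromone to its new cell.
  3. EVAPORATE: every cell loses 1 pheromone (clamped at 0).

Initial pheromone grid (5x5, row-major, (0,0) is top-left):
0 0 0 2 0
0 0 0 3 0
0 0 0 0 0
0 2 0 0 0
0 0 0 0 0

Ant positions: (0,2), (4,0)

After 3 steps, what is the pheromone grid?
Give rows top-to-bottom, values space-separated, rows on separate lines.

After step 1: ants at (0,3),(3,0)
  0 0 0 3 0
  0 0 0 2 0
  0 0 0 0 0
  1 1 0 0 0
  0 0 0 0 0
After step 2: ants at (1,3),(3,1)
  0 0 0 2 0
  0 0 0 3 0
  0 0 0 0 0
  0 2 0 0 0
  0 0 0 0 0
After step 3: ants at (0,3),(2,1)
  0 0 0 3 0
  0 0 0 2 0
  0 1 0 0 0
  0 1 0 0 0
  0 0 0 0 0

0 0 0 3 0
0 0 0 2 0
0 1 0 0 0
0 1 0 0 0
0 0 0 0 0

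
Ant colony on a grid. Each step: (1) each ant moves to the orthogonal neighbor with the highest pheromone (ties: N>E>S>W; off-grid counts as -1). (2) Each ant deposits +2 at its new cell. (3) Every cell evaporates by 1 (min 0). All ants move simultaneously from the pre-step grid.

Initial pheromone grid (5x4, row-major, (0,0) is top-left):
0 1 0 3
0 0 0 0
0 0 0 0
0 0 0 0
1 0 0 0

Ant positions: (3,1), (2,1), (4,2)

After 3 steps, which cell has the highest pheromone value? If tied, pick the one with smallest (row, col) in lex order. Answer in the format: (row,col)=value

Answer: (2,1)=5

Derivation:
Step 1: ant0:(3,1)->N->(2,1) | ant1:(2,1)->N->(1,1) | ant2:(4,2)->N->(3,2)
  grid max=2 at (0,3)
Step 2: ant0:(2,1)->N->(1,1) | ant1:(1,1)->S->(2,1) | ant2:(3,2)->N->(2,2)
  grid max=2 at (1,1)
Step 3: ant0:(1,1)->S->(2,1) | ant1:(2,1)->N->(1,1) | ant2:(2,2)->W->(2,1)
  grid max=5 at (2,1)
Final grid:
  0 0 0 0
  0 3 0 0
  0 5 0 0
  0 0 0 0
  0 0 0 0
Max pheromone 5 at (2,1)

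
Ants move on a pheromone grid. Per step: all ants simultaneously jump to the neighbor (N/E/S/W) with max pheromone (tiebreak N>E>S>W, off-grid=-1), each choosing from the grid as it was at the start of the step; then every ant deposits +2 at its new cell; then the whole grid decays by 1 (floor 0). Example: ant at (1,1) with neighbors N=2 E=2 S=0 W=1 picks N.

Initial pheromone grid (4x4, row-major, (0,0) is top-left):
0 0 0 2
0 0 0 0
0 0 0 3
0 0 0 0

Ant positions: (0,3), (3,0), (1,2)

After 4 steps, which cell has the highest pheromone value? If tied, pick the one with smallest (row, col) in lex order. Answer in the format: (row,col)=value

Answer: (2,3)=5

Derivation:
Step 1: ant0:(0,3)->S->(1,3) | ant1:(3,0)->N->(2,0) | ant2:(1,2)->N->(0,2)
  grid max=2 at (2,3)
Step 2: ant0:(1,3)->S->(2,3) | ant1:(2,0)->N->(1,0) | ant2:(0,2)->E->(0,3)
  grid max=3 at (2,3)
Step 3: ant0:(2,3)->N->(1,3) | ant1:(1,0)->N->(0,0) | ant2:(0,3)->S->(1,3)
  grid max=3 at (1,3)
Step 4: ant0:(1,3)->S->(2,3) | ant1:(0,0)->E->(0,1) | ant2:(1,3)->S->(2,3)
  grid max=5 at (2,3)
Final grid:
  0 1 0 0
  0 0 0 2
  0 0 0 5
  0 0 0 0
Max pheromone 5 at (2,3)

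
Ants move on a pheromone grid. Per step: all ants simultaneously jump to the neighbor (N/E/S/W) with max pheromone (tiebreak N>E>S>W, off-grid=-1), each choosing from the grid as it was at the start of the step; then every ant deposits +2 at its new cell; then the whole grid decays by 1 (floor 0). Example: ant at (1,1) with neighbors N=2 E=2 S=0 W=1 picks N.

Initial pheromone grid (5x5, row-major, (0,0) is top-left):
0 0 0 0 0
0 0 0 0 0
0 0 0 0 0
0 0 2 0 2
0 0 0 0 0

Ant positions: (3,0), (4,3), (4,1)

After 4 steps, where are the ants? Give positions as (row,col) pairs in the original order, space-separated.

Step 1: ant0:(3,0)->N->(2,0) | ant1:(4,3)->N->(3,3) | ant2:(4,1)->N->(3,1)
  grid max=1 at (2,0)
Step 2: ant0:(2,0)->N->(1,0) | ant1:(3,3)->E->(3,4) | ant2:(3,1)->E->(3,2)
  grid max=2 at (3,2)
Step 3: ant0:(1,0)->N->(0,0) | ant1:(3,4)->N->(2,4) | ant2:(3,2)->N->(2,2)
  grid max=1 at (0,0)
Step 4: ant0:(0,0)->E->(0,1) | ant1:(2,4)->S->(3,4) | ant2:(2,2)->S->(3,2)
  grid max=2 at (3,2)

(0,1) (3,4) (3,2)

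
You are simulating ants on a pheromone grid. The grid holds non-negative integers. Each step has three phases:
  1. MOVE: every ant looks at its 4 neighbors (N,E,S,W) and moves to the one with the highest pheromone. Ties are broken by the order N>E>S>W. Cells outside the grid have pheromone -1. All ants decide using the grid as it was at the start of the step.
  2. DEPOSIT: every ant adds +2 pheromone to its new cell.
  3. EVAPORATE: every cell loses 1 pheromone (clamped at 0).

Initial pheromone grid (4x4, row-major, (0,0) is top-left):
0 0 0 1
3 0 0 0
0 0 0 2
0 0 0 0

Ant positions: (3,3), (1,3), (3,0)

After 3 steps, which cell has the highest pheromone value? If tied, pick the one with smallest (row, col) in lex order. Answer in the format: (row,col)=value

Answer: (2,3)=7

Derivation:
Step 1: ant0:(3,3)->N->(2,3) | ant1:(1,3)->S->(2,3) | ant2:(3,0)->N->(2,0)
  grid max=5 at (2,3)
Step 2: ant0:(2,3)->N->(1,3) | ant1:(2,3)->N->(1,3) | ant2:(2,0)->N->(1,0)
  grid max=4 at (2,3)
Step 3: ant0:(1,3)->S->(2,3) | ant1:(1,3)->S->(2,3) | ant2:(1,0)->N->(0,0)
  grid max=7 at (2,3)
Final grid:
  1 0 0 0
  2 0 0 2
  0 0 0 7
  0 0 0 0
Max pheromone 7 at (2,3)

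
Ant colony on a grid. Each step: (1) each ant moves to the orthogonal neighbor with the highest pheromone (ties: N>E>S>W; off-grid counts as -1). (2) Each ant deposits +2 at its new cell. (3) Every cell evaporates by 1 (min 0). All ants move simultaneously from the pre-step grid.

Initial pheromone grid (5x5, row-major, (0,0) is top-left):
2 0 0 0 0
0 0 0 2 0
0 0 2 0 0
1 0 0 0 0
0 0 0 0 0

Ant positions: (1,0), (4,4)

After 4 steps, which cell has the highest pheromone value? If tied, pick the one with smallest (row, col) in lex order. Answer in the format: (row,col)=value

Answer: (0,0)=2

Derivation:
Step 1: ant0:(1,0)->N->(0,0) | ant1:(4,4)->N->(3,4)
  grid max=3 at (0,0)
Step 2: ant0:(0,0)->E->(0,1) | ant1:(3,4)->N->(2,4)
  grid max=2 at (0,0)
Step 3: ant0:(0,1)->W->(0,0) | ant1:(2,4)->N->(1,4)
  grid max=3 at (0,0)
Step 4: ant0:(0,0)->E->(0,1) | ant1:(1,4)->N->(0,4)
  grid max=2 at (0,0)
Final grid:
  2 1 0 0 1
  0 0 0 0 0
  0 0 0 0 0
  0 0 0 0 0
  0 0 0 0 0
Max pheromone 2 at (0,0)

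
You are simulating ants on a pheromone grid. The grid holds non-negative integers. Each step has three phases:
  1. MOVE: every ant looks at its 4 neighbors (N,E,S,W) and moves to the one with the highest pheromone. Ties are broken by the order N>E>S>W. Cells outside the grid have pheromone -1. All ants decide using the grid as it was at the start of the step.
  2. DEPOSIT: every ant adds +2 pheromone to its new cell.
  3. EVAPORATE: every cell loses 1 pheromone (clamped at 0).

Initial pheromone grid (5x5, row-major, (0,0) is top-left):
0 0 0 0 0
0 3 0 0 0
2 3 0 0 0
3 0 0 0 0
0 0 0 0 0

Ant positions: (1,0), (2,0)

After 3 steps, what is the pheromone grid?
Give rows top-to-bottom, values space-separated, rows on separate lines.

After step 1: ants at (1,1),(2,1)
  0 0 0 0 0
  0 4 0 0 0
  1 4 0 0 0
  2 0 0 0 0
  0 0 0 0 0
After step 2: ants at (2,1),(1,1)
  0 0 0 0 0
  0 5 0 0 0
  0 5 0 0 0
  1 0 0 0 0
  0 0 0 0 0
After step 3: ants at (1,1),(2,1)
  0 0 0 0 0
  0 6 0 0 0
  0 6 0 0 0
  0 0 0 0 0
  0 0 0 0 0

0 0 0 0 0
0 6 0 0 0
0 6 0 0 0
0 0 0 0 0
0 0 0 0 0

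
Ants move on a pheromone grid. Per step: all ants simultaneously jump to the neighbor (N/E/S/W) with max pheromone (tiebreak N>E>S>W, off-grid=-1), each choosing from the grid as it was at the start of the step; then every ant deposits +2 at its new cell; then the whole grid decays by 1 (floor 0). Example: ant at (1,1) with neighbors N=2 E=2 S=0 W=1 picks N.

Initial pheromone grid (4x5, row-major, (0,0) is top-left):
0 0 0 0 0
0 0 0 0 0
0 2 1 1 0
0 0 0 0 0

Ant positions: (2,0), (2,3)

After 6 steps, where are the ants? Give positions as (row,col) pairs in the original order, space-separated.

Step 1: ant0:(2,0)->E->(2,1) | ant1:(2,3)->W->(2,2)
  grid max=3 at (2,1)
Step 2: ant0:(2,1)->E->(2,2) | ant1:(2,2)->W->(2,1)
  grid max=4 at (2,1)
Step 3: ant0:(2,2)->W->(2,1) | ant1:(2,1)->E->(2,2)
  grid max=5 at (2,1)
Step 4: ant0:(2,1)->E->(2,2) | ant1:(2,2)->W->(2,1)
  grid max=6 at (2,1)
Step 5: ant0:(2,2)->W->(2,1) | ant1:(2,1)->E->(2,2)
  grid max=7 at (2,1)
Step 6: ant0:(2,1)->E->(2,2) | ant1:(2,2)->W->(2,1)
  grid max=8 at (2,1)

(2,2) (2,1)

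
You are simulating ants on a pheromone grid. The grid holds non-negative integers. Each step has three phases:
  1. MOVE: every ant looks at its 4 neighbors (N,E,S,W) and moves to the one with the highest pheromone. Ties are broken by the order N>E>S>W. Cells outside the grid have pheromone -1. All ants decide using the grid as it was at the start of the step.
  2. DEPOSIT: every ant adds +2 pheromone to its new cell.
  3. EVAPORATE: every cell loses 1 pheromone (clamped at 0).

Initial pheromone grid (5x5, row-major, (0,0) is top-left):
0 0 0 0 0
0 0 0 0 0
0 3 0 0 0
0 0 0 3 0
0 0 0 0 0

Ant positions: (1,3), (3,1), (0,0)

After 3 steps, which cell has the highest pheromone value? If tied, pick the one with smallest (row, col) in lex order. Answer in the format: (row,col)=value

Answer: (2,1)=4

Derivation:
Step 1: ant0:(1,3)->N->(0,3) | ant1:(3,1)->N->(2,1) | ant2:(0,0)->E->(0,1)
  grid max=4 at (2,1)
Step 2: ant0:(0,3)->E->(0,4) | ant1:(2,1)->N->(1,1) | ant2:(0,1)->E->(0,2)
  grid max=3 at (2,1)
Step 3: ant0:(0,4)->S->(1,4) | ant1:(1,1)->S->(2,1) | ant2:(0,2)->E->(0,3)
  grid max=4 at (2,1)
Final grid:
  0 0 0 1 0
  0 0 0 0 1
  0 4 0 0 0
  0 0 0 0 0
  0 0 0 0 0
Max pheromone 4 at (2,1)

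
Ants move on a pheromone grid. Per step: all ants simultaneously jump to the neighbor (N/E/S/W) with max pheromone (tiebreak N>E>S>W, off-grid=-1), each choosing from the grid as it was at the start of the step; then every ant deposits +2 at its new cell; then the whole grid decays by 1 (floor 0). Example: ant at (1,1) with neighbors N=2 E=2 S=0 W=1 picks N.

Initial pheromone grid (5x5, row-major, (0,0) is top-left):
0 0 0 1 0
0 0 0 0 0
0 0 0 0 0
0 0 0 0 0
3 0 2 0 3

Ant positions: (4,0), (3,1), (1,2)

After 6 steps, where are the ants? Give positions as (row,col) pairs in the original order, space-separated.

Step 1: ant0:(4,0)->N->(3,0) | ant1:(3,1)->N->(2,1) | ant2:(1,2)->N->(0,2)
  grid max=2 at (4,0)
Step 2: ant0:(3,0)->S->(4,0) | ant1:(2,1)->N->(1,1) | ant2:(0,2)->E->(0,3)
  grid max=3 at (4,0)
Step 3: ant0:(4,0)->N->(3,0) | ant1:(1,1)->N->(0,1) | ant2:(0,3)->E->(0,4)
  grid max=2 at (4,0)
Step 4: ant0:(3,0)->S->(4,0) | ant1:(0,1)->E->(0,2) | ant2:(0,4)->S->(1,4)
  grid max=3 at (4,0)
Step 5: ant0:(4,0)->N->(3,0) | ant1:(0,2)->E->(0,3) | ant2:(1,4)->N->(0,4)
  grid max=2 at (4,0)
Step 6: ant0:(3,0)->S->(4,0) | ant1:(0,3)->E->(0,4) | ant2:(0,4)->W->(0,3)
  grid max=3 at (4,0)

(4,0) (0,4) (0,3)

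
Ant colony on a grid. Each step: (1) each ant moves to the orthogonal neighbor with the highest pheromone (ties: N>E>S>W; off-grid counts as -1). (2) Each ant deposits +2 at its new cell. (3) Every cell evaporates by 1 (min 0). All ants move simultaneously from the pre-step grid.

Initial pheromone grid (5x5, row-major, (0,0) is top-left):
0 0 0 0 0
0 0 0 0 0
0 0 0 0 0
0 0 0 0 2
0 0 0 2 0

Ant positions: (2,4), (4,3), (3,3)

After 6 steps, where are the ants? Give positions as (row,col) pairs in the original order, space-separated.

Step 1: ant0:(2,4)->S->(3,4) | ant1:(4,3)->N->(3,3) | ant2:(3,3)->E->(3,4)
  grid max=5 at (3,4)
Step 2: ant0:(3,4)->W->(3,3) | ant1:(3,3)->E->(3,4) | ant2:(3,4)->W->(3,3)
  grid max=6 at (3,4)
Step 3: ant0:(3,3)->E->(3,4) | ant1:(3,4)->W->(3,3) | ant2:(3,3)->E->(3,4)
  grid max=9 at (3,4)
Step 4: ant0:(3,4)->W->(3,3) | ant1:(3,3)->E->(3,4) | ant2:(3,4)->W->(3,3)
  grid max=10 at (3,4)
Step 5: ant0:(3,3)->E->(3,4) | ant1:(3,4)->W->(3,3) | ant2:(3,3)->E->(3,4)
  grid max=13 at (3,4)
Step 6: ant0:(3,4)->W->(3,3) | ant1:(3,3)->E->(3,4) | ant2:(3,4)->W->(3,3)
  grid max=14 at (3,4)

(3,3) (3,4) (3,3)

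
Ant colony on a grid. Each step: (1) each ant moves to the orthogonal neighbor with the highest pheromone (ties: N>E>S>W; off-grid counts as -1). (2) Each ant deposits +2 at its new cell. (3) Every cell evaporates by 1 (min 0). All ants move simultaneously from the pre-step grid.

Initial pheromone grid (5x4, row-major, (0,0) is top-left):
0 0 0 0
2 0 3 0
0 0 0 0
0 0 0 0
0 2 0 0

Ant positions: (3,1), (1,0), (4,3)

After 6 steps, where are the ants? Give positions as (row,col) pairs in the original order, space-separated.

Step 1: ant0:(3,1)->S->(4,1) | ant1:(1,0)->N->(0,0) | ant2:(4,3)->N->(3,3)
  grid max=3 at (4,1)
Step 2: ant0:(4,1)->N->(3,1) | ant1:(0,0)->S->(1,0) | ant2:(3,3)->N->(2,3)
  grid max=2 at (1,0)
Step 3: ant0:(3,1)->S->(4,1) | ant1:(1,0)->N->(0,0) | ant2:(2,3)->N->(1,3)
  grid max=3 at (4,1)
Step 4: ant0:(4,1)->N->(3,1) | ant1:(0,0)->S->(1,0) | ant2:(1,3)->N->(0,3)
  grid max=2 at (1,0)
Step 5: ant0:(3,1)->S->(4,1) | ant1:(1,0)->N->(0,0) | ant2:(0,3)->S->(1,3)
  grid max=3 at (4,1)
Step 6: ant0:(4,1)->N->(3,1) | ant1:(0,0)->S->(1,0) | ant2:(1,3)->N->(0,3)
  grid max=2 at (1,0)

(3,1) (1,0) (0,3)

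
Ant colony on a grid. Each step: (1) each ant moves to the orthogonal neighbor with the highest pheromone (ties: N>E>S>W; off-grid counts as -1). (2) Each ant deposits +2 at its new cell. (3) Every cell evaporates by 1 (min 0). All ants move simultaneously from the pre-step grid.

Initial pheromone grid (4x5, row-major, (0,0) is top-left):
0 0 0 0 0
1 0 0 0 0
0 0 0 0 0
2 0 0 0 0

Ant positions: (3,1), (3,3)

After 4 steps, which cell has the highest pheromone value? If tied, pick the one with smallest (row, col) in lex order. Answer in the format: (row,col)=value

Answer: (3,0)=2

Derivation:
Step 1: ant0:(3,1)->W->(3,0) | ant1:(3,3)->N->(2,3)
  grid max=3 at (3,0)
Step 2: ant0:(3,0)->N->(2,0) | ant1:(2,3)->N->(1,3)
  grid max=2 at (3,0)
Step 3: ant0:(2,0)->S->(3,0) | ant1:(1,3)->N->(0,3)
  grid max=3 at (3,0)
Step 4: ant0:(3,0)->N->(2,0) | ant1:(0,3)->E->(0,4)
  grid max=2 at (3,0)
Final grid:
  0 0 0 0 1
  0 0 0 0 0
  1 0 0 0 0
  2 0 0 0 0
Max pheromone 2 at (3,0)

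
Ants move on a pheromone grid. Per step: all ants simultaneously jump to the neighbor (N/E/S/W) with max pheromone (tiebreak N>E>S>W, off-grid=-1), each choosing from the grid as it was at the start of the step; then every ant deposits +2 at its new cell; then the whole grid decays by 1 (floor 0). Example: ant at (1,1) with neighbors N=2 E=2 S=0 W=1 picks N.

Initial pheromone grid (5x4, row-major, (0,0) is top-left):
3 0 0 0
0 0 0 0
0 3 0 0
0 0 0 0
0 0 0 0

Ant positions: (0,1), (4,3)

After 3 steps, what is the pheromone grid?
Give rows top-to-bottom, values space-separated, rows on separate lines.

After step 1: ants at (0,0),(3,3)
  4 0 0 0
  0 0 0 0
  0 2 0 0
  0 0 0 1
  0 0 0 0
After step 2: ants at (0,1),(2,3)
  3 1 0 0
  0 0 0 0
  0 1 0 1
  0 0 0 0
  0 0 0 0
After step 3: ants at (0,0),(1,3)
  4 0 0 0
  0 0 0 1
  0 0 0 0
  0 0 0 0
  0 0 0 0

4 0 0 0
0 0 0 1
0 0 0 0
0 0 0 0
0 0 0 0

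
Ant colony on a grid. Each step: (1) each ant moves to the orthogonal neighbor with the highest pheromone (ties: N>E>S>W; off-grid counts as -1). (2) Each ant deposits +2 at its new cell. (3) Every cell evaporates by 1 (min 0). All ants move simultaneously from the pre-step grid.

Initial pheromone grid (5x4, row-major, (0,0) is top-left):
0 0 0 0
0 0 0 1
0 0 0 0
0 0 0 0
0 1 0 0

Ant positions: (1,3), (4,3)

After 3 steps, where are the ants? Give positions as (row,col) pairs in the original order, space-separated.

Step 1: ant0:(1,3)->N->(0,3) | ant1:(4,3)->N->(3,3)
  grid max=1 at (0,3)
Step 2: ant0:(0,3)->S->(1,3) | ant1:(3,3)->N->(2,3)
  grid max=1 at (1,3)
Step 3: ant0:(1,3)->S->(2,3) | ant1:(2,3)->N->(1,3)
  grid max=2 at (1,3)

(2,3) (1,3)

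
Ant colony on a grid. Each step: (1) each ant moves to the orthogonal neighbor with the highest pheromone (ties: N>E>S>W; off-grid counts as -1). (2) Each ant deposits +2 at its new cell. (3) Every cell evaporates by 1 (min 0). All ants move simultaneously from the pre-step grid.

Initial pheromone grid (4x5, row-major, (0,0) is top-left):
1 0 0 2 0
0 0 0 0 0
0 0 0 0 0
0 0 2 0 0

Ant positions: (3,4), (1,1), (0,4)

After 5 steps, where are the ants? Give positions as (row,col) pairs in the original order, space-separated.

Step 1: ant0:(3,4)->N->(2,4) | ant1:(1,1)->N->(0,1) | ant2:(0,4)->W->(0,3)
  grid max=3 at (0,3)
Step 2: ant0:(2,4)->N->(1,4) | ant1:(0,1)->E->(0,2) | ant2:(0,3)->E->(0,4)
  grid max=2 at (0,3)
Step 3: ant0:(1,4)->N->(0,4) | ant1:(0,2)->E->(0,3) | ant2:(0,4)->W->(0,3)
  grid max=5 at (0,3)
Step 4: ant0:(0,4)->W->(0,3) | ant1:(0,3)->E->(0,4) | ant2:(0,3)->E->(0,4)
  grid max=6 at (0,3)
Step 5: ant0:(0,3)->E->(0,4) | ant1:(0,4)->W->(0,3) | ant2:(0,4)->W->(0,3)
  grid max=9 at (0,3)

(0,4) (0,3) (0,3)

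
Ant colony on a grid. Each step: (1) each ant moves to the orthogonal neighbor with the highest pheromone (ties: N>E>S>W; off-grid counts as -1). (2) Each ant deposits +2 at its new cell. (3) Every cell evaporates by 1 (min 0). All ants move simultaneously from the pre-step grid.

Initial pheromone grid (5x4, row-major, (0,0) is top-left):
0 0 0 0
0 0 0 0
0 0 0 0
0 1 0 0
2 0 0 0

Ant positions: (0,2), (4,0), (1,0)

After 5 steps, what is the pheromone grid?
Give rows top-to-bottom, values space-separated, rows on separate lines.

After step 1: ants at (0,3),(3,0),(0,0)
  1 0 0 1
  0 0 0 0
  0 0 0 0
  1 0 0 0
  1 0 0 0
After step 2: ants at (1,3),(4,0),(0,1)
  0 1 0 0
  0 0 0 1
  0 0 0 0
  0 0 0 0
  2 0 0 0
After step 3: ants at (0,3),(3,0),(0,2)
  0 0 1 1
  0 0 0 0
  0 0 0 0
  1 0 0 0
  1 0 0 0
After step 4: ants at (0,2),(4,0),(0,3)
  0 0 2 2
  0 0 0 0
  0 0 0 0
  0 0 0 0
  2 0 0 0
After step 5: ants at (0,3),(3,0),(0,2)
  0 0 3 3
  0 0 0 0
  0 0 0 0
  1 0 0 0
  1 0 0 0

0 0 3 3
0 0 0 0
0 0 0 0
1 0 0 0
1 0 0 0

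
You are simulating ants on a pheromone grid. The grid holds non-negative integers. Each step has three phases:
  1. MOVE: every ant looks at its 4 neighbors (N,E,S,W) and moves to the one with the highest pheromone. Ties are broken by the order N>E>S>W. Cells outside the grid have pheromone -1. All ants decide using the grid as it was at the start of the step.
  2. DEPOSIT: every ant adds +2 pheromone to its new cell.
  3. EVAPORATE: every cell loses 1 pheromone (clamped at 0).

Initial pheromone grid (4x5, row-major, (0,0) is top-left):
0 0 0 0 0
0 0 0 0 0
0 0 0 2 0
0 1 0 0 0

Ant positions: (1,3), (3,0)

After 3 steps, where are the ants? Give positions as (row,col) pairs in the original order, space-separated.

Step 1: ant0:(1,3)->S->(2,3) | ant1:(3,0)->E->(3,1)
  grid max=3 at (2,3)
Step 2: ant0:(2,3)->N->(1,3) | ant1:(3,1)->N->(2,1)
  grid max=2 at (2,3)
Step 3: ant0:(1,3)->S->(2,3) | ant1:(2,1)->S->(3,1)
  grid max=3 at (2,3)

(2,3) (3,1)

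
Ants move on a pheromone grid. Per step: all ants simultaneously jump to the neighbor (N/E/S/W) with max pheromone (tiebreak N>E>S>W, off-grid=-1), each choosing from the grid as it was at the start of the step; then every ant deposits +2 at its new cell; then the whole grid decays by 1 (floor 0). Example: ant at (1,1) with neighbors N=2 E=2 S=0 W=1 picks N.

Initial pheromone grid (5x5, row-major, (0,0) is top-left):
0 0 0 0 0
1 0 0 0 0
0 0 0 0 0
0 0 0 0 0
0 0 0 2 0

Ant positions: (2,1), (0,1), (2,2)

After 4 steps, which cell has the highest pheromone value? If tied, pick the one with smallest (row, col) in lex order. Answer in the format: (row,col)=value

Step 1: ant0:(2,1)->N->(1,1) | ant1:(0,1)->E->(0,2) | ant2:(2,2)->N->(1,2)
  grid max=1 at (0,2)
Step 2: ant0:(1,1)->E->(1,2) | ant1:(0,2)->S->(1,2) | ant2:(1,2)->N->(0,2)
  grid max=4 at (1,2)
Step 3: ant0:(1,2)->N->(0,2) | ant1:(1,2)->N->(0,2) | ant2:(0,2)->S->(1,2)
  grid max=5 at (0,2)
Step 4: ant0:(0,2)->S->(1,2) | ant1:(0,2)->S->(1,2) | ant2:(1,2)->N->(0,2)
  grid max=8 at (1,2)
Final grid:
  0 0 6 0 0
  0 0 8 0 0
  0 0 0 0 0
  0 0 0 0 0
  0 0 0 0 0
Max pheromone 8 at (1,2)

Answer: (1,2)=8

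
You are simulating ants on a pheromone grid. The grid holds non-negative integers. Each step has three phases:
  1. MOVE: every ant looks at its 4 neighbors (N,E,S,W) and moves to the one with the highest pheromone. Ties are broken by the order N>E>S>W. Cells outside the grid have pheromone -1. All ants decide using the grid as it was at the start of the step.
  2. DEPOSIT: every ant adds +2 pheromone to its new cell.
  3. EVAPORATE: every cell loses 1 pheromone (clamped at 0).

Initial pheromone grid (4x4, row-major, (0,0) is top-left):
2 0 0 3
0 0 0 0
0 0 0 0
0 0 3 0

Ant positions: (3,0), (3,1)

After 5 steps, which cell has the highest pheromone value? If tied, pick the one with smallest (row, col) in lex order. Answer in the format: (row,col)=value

Answer: (3,2)=4

Derivation:
Step 1: ant0:(3,0)->N->(2,0) | ant1:(3,1)->E->(3,2)
  grid max=4 at (3,2)
Step 2: ant0:(2,0)->N->(1,0) | ant1:(3,2)->N->(2,2)
  grid max=3 at (3,2)
Step 3: ant0:(1,0)->N->(0,0) | ant1:(2,2)->S->(3,2)
  grid max=4 at (3,2)
Step 4: ant0:(0,0)->E->(0,1) | ant1:(3,2)->N->(2,2)
  grid max=3 at (3,2)
Step 5: ant0:(0,1)->E->(0,2) | ant1:(2,2)->S->(3,2)
  grid max=4 at (3,2)
Final grid:
  0 0 1 0
  0 0 0 0
  0 0 0 0
  0 0 4 0
Max pheromone 4 at (3,2)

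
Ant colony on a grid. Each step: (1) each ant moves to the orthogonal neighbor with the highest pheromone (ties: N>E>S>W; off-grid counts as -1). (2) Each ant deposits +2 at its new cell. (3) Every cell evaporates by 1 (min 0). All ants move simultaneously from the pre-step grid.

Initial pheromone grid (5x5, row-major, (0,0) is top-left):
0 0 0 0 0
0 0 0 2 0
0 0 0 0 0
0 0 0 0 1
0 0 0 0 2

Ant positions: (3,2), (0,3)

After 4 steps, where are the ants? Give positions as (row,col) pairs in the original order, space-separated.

Step 1: ant0:(3,2)->N->(2,2) | ant1:(0,3)->S->(1,3)
  grid max=3 at (1,3)
Step 2: ant0:(2,2)->N->(1,2) | ant1:(1,3)->N->(0,3)
  grid max=2 at (1,3)
Step 3: ant0:(1,2)->E->(1,3) | ant1:(0,3)->S->(1,3)
  grid max=5 at (1,3)
Step 4: ant0:(1,3)->N->(0,3) | ant1:(1,3)->N->(0,3)
  grid max=4 at (1,3)

(0,3) (0,3)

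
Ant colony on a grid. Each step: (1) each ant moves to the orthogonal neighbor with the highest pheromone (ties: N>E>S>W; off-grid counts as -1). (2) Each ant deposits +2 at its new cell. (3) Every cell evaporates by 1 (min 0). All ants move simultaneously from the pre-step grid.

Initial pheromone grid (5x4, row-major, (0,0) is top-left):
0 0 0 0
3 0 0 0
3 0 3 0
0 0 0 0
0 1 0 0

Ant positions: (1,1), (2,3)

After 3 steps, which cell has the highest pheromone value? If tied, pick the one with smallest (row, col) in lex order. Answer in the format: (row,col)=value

Answer: (1,0)=4

Derivation:
Step 1: ant0:(1,1)->W->(1,0) | ant1:(2,3)->W->(2,2)
  grid max=4 at (1,0)
Step 2: ant0:(1,0)->S->(2,0) | ant1:(2,2)->N->(1,2)
  grid max=3 at (1,0)
Step 3: ant0:(2,0)->N->(1,0) | ant1:(1,2)->S->(2,2)
  grid max=4 at (1,0)
Final grid:
  0 0 0 0
  4 0 0 0
  2 0 4 0
  0 0 0 0
  0 0 0 0
Max pheromone 4 at (1,0)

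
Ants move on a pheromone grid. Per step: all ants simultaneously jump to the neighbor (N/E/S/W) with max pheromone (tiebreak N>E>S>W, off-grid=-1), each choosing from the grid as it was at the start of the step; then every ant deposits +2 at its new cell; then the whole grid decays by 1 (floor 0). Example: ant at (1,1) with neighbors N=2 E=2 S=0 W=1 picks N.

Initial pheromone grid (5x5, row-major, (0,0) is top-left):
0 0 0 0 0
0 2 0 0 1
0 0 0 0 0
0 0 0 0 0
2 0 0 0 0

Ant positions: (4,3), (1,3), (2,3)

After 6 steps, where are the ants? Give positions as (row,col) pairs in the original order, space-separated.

Step 1: ant0:(4,3)->N->(3,3) | ant1:(1,3)->E->(1,4) | ant2:(2,3)->N->(1,3)
  grid max=2 at (1,4)
Step 2: ant0:(3,3)->N->(2,3) | ant1:(1,4)->W->(1,3) | ant2:(1,3)->E->(1,4)
  grid max=3 at (1,4)
Step 3: ant0:(2,3)->N->(1,3) | ant1:(1,3)->E->(1,4) | ant2:(1,4)->W->(1,3)
  grid max=5 at (1,3)
Step 4: ant0:(1,3)->E->(1,4) | ant1:(1,4)->W->(1,3) | ant2:(1,3)->E->(1,4)
  grid max=7 at (1,4)
Step 5: ant0:(1,4)->W->(1,3) | ant1:(1,3)->E->(1,4) | ant2:(1,4)->W->(1,3)
  grid max=9 at (1,3)
Step 6: ant0:(1,3)->E->(1,4) | ant1:(1,4)->W->(1,3) | ant2:(1,3)->E->(1,4)
  grid max=11 at (1,4)

(1,4) (1,3) (1,4)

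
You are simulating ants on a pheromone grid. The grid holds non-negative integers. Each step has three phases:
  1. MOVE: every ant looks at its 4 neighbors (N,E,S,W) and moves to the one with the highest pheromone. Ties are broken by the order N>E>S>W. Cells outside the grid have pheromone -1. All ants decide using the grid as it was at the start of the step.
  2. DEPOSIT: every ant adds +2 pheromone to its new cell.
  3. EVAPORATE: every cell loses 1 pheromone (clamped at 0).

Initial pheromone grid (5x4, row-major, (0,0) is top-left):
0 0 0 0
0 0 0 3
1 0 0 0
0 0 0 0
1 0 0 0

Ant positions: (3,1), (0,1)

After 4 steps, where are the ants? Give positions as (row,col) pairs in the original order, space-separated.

Step 1: ant0:(3,1)->N->(2,1) | ant1:(0,1)->E->(0,2)
  grid max=2 at (1,3)
Step 2: ant0:(2,1)->N->(1,1) | ant1:(0,2)->E->(0,3)
  grid max=1 at (0,3)
Step 3: ant0:(1,1)->N->(0,1) | ant1:(0,3)->S->(1,3)
  grid max=2 at (1,3)
Step 4: ant0:(0,1)->E->(0,2) | ant1:(1,3)->N->(0,3)
  grid max=1 at (0,2)

(0,2) (0,3)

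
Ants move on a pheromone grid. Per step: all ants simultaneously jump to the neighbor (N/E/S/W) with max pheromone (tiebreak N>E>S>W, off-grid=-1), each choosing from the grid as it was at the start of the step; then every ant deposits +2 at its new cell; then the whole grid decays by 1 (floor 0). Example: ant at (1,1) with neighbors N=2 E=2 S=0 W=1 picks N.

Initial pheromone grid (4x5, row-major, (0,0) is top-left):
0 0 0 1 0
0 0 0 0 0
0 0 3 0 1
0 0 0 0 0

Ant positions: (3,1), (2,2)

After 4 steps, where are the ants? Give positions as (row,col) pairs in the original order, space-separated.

Step 1: ant0:(3,1)->N->(2,1) | ant1:(2,2)->N->(1,2)
  grid max=2 at (2,2)
Step 2: ant0:(2,1)->E->(2,2) | ant1:(1,2)->S->(2,2)
  grid max=5 at (2,2)
Step 3: ant0:(2,2)->N->(1,2) | ant1:(2,2)->N->(1,2)
  grid max=4 at (2,2)
Step 4: ant0:(1,2)->S->(2,2) | ant1:(1,2)->S->(2,2)
  grid max=7 at (2,2)

(2,2) (2,2)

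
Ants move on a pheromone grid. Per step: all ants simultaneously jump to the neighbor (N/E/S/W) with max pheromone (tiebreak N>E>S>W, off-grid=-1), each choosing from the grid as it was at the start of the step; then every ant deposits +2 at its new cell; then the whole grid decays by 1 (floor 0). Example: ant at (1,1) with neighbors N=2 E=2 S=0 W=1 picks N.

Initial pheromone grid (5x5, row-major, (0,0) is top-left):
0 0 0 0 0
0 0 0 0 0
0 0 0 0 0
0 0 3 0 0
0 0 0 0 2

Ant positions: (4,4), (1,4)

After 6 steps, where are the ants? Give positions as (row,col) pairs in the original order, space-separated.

Step 1: ant0:(4,4)->N->(3,4) | ant1:(1,4)->N->(0,4)
  grid max=2 at (3,2)
Step 2: ant0:(3,4)->S->(4,4) | ant1:(0,4)->S->(1,4)
  grid max=2 at (4,4)
Step 3: ant0:(4,4)->N->(3,4) | ant1:(1,4)->N->(0,4)
  grid max=1 at (0,4)
Step 4: ant0:(3,4)->S->(4,4) | ant1:(0,4)->S->(1,4)
  grid max=2 at (4,4)
Step 5: ant0:(4,4)->N->(3,4) | ant1:(1,4)->N->(0,4)
  grid max=1 at (0,4)
Step 6: ant0:(3,4)->S->(4,4) | ant1:(0,4)->S->(1,4)
  grid max=2 at (4,4)

(4,4) (1,4)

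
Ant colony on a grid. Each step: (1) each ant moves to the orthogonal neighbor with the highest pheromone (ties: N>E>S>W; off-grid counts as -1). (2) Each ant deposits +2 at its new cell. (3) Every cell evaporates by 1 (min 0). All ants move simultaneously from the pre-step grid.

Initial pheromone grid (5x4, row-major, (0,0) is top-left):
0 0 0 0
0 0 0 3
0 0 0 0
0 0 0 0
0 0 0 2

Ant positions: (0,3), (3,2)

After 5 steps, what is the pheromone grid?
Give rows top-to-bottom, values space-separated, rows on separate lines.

After step 1: ants at (1,3),(2,2)
  0 0 0 0
  0 0 0 4
  0 0 1 0
  0 0 0 0
  0 0 0 1
After step 2: ants at (0,3),(1,2)
  0 0 0 1
  0 0 1 3
  0 0 0 0
  0 0 0 0
  0 0 0 0
After step 3: ants at (1,3),(1,3)
  0 0 0 0
  0 0 0 6
  0 0 0 0
  0 0 0 0
  0 0 0 0
After step 4: ants at (0,3),(0,3)
  0 0 0 3
  0 0 0 5
  0 0 0 0
  0 0 0 0
  0 0 0 0
After step 5: ants at (1,3),(1,3)
  0 0 0 2
  0 0 0 8
  0 0 0 0
  0 0 0 0
  0 0 0 0

0 0 0 2
0 0 0 8
0 0 0 0
0 0 0 0
0 0 0 0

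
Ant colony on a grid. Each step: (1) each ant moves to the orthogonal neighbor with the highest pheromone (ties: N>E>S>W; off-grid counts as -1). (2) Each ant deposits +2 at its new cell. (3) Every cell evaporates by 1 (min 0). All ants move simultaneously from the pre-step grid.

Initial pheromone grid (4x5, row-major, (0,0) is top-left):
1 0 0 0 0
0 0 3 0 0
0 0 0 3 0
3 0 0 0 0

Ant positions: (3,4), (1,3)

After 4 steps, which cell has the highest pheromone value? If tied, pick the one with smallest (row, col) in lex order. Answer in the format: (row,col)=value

Answer: (2,3)=7

Derivation:
Step 1: ant0:(3,4)->N->(2,4) | ant1:(1,3)->S->(2,3)
  grid max=4 at (2,3)
Step 2: ant0:(2,4)->W->(2,3) | ant1:(2,3)->E->(2,4)
  grid max=5 at (2,3)
Step 3: ant0:(2,3)->E->(2,4) | ant1:(2,4)->W->(2,3)
  grid max=6 at (2,3)
Step 4: ant0:(2,4)->W->(2,3) | ant1:(2,3)->E->(2,4)
  grid max=7 at (2,3)
Final grid:
  0 0 0 0 0
  0 0 0 0 0
  0 0 0 7 4
  0 0 0 0 0
Max pheromone 7 at (2,3)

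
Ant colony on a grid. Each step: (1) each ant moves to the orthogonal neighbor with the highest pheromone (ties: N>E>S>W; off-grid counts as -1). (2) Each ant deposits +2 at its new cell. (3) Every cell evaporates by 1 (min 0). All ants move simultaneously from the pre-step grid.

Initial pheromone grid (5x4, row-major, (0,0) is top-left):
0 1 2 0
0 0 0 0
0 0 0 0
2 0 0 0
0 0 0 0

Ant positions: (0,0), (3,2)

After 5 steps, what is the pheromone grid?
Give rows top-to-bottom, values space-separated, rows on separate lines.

After step 1: ants at (0,1),(2,2)
  0 2 1 0
  0 0 0 0
  0 0 1 0
  1 0 0 0
  0 0 0 0
After step 2: ants at (0,2),(1,2)
  0 1 2 0
  0 0 1 0
  0 0 0 0
  0 0 0 0
  0 0 0 0
After step 3: ants at (1,2),(0,2)
  0 0 3 0
  0 0 2 0
  0 0 0 0
  0 0 0 0
  0 0 0 0
After step 4: ants at (0,2),(1,2)
  0 0 4 0
  0 0 3 0
  0 0 0 0
  0 0 0 0
  0 0 0 0
After step 5: ants at (1,2),(0,2)
  0 0 5 0
  0 0 4 0
  0 0 0 0
  0 0 0 0
  0 0 0 0

0 0 5 0
0 0 4 0
0 0 0 0
0 0 0 0
0 0 0 0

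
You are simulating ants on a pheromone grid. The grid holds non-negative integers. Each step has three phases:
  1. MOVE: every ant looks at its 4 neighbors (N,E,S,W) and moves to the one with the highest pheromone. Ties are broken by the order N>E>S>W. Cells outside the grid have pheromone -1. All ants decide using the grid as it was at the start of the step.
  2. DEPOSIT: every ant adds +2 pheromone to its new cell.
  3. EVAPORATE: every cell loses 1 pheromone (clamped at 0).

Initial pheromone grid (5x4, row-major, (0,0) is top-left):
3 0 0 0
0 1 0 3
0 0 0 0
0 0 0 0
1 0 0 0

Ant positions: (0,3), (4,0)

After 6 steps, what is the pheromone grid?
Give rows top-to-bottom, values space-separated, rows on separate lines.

After step 1: ants at (1,3),(3,0)
  2 0 0 0
  0 0 0 4
  0 0 0 0
  1 0 0 0
  0 0 0 0
After step 2: ants at (0,3),(2,0)
  1 0 0 1
  0 0 0 3
  1 0 0 0
  0 0 0 0
  0 0 0 0
After step 3: ants at (1,3),(1,0)
  0 0 0 0
  1 0 0 4
  0 0 0 0
  0 0 0 0
  0 0 0 0
After step 4: ants at (0,3),(0,0)
  1 0 0 1
  0 0 0 3
  0 0 0 0
  0 0 0 0
  0 0 0 0
After step 5: ants at (1,3),(0,1)
  0 1 0 0
  0 0 0 4
  0 0 0 0
  0 0 0 0
  0 0 0 0
After step 6: ants at (0,3),(0,2)
  0 0 1 1
  0 0 0 3
  0 0 0 0
  0 0 0 0
  0 0 0 0

0 0 1 1
0 0 0 3
0 0 0 0
0 0 0 0
0 0 0 0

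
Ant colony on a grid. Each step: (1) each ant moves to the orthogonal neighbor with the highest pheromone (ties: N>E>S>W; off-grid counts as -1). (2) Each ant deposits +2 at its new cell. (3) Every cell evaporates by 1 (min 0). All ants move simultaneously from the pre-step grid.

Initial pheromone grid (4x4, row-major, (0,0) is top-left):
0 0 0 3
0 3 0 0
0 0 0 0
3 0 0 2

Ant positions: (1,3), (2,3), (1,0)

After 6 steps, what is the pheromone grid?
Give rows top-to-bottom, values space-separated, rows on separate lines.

After step 1: ants at (0,3),(3,3),(1,1)
  0 0 0 4
  0 4 0 0
  0 0 0 0
  2 0 0 3
After step 2: ants at (1,3),(2,3),(0,1)
  0 1 0 3
  0 3 0 1
  0 0 0 1
  1 0 0 2
After step 3: ants at (0,3),(3,3),(1,1)
  0 0 0 4
  0 4 0 0
  0 0 0 0
  0 0 0 3
After step 4: ants at (1,3),(2,3),(0,1)
  0 1 0 3
  0 3 0 1
  0 0 0 1
  0 0 0 2
After step 5: ants at (0,3),(3,3),(1,1)
  0 0 0 4
  0 4 0 0
  0 0 0 0
  0 0 0 3
After step 6: ants at (1,3),(2,3),(0,1)
  0 1 0 3
  0 3 0 1
  0 0 0 1
  0 0 0 2

0 1 0 3
0 3 0 1
0 0 0 1
0 0 0 2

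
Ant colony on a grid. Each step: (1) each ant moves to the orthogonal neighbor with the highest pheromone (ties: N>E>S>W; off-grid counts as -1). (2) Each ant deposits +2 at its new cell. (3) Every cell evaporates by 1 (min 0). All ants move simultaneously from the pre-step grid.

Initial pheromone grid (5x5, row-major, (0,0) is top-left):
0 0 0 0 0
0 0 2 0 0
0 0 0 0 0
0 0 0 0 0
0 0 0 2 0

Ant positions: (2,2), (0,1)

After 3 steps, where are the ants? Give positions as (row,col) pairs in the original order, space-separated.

Step 1: ant0:(2,2)->N->(1,2) | ant1:(0,1)->E->(0,2)
  grid max=3 at (1,2)
Step 2: ant0:(1,2)->N->(0,2) | ant1:(0,2)->S->(1,2)
  grid max=4 at (1,2)
Step 3: ant0:(0,2)->S->(1,2) | ant1:(1,2)->N->(0,2)
  grid max=5 at (1,2)

(1,2) (0,2)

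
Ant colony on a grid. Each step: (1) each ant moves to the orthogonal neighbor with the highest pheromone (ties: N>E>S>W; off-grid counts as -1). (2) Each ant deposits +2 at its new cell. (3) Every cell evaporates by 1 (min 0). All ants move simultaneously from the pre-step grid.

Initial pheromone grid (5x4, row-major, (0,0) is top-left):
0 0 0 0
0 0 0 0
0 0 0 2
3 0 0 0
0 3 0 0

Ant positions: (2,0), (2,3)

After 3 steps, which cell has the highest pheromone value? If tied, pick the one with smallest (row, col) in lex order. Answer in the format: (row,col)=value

Answer: (3,0)=4

Derivation:
Step 1: ant0:(2,0)->S->(3,0) | ant1:(2,3)->N->(1,3)
  grid max=4 at (3,0)
Step 2: ant0:(3,0)->N->(2,0) | ant1:(1,3)->S->(2,3)
  grid max=3 at (3,0)
Step 3: ant0:(2,0)->S->(3,0) | ant1:(2,3)->N->(1,3)
  grid max=4 at (3,0)
Final grid:
  0 0 0 0
  0 0 0 1
  0 0 0 1
  4 0 0 0
  0 0 0 0
Max pheromone 4 at (3,0)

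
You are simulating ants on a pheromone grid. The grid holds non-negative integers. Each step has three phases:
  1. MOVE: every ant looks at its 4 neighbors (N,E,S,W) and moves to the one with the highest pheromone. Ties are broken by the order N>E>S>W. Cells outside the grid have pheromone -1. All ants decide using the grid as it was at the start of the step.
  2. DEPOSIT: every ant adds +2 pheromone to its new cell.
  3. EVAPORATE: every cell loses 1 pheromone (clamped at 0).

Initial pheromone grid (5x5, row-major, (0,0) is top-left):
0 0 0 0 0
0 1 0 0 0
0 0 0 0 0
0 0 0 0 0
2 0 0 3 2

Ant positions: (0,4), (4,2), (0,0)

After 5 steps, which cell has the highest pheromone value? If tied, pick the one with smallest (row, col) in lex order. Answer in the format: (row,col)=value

Step 1: ant0:(0,4)->S->(1,4) | ant1:(4,2)->E->(4,3) | ant2:(0,0)->E->(0,1)
  grid max=4 at (4,3)
Step 2: ant0:(1,4)->N->(0,4) | ant1:(4,3)->E->(4,4) | ant2:(0,1)->E->(0,2)
  grid max=3 at (4,3)
Step 3: ant0:(0,4)->S->(1,4) | ant1:(4,4)->W->(4,3) | ant2:(0,2)->E->(0,3)
  grid max=4 at (4,3)
Step 4: ant0:(1,4)->N->(0,4) | ant1:(4,3)->E->(4,4) | ant2:(0,3)->E->(0,4)
  grid max=3 at (0,4)
Step 5: ant0:(0,4)->S->(1,4) | ant1:(4,4)->W->(4,3) | ant2:(0,4)->S->(1,4)
  grid max=4 at (4,3)
Final grid:
  0 0 0 0 2
  0 0 0 0 3
  0 0 0 0 0
  0 0 0 0 0
  0 0 0 4 1
Max pheromone 4 at (4,3)

Answer: (4,3)=4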